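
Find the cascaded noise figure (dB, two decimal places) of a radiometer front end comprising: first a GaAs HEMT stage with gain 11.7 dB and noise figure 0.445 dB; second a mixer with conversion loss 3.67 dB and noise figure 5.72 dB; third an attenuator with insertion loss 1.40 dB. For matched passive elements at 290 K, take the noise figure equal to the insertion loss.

1.31 dB

Convert to linear (a loss of L dB is a gain of −L dB): F_i = 10^(NF_i/10), G_i = 10^(G_i,dB/10)
  Stage 1: F_1 = 10^(0.445/10) = 1.108, G_1 = 10^(11.7/10) = 14.79
  Stage 2: F_2 = 10^(5.72/10) = 3.733, G_2 = 10^(−3.67/10) = 0.4295
  Stage 3: F_3 = 10^(1.40/10) = 1.380, G_3 = 10^(−1.40/10) = 0.7244
Friis cascade:
  F = 1.108 + (3.733 − 1)/14.79 + (1.380 − 1)/6.353 = 1.353
NF = 10 log₁₀(1.353) = 1.31 dB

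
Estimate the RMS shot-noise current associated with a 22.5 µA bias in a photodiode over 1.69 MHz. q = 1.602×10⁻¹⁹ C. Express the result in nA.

3.49 nA

I_n = √(2qI·B)
2qI·B = 2 × 1.602×10⁻¹⁹ × 2.25×10⁻⁵ × 1.69×10⁶ = 1.22×10⁻¹⁷ A²
I_n = √(1.22×10⁻¹⁷) = 3.49×10⁻⁹ A = 3.49 nA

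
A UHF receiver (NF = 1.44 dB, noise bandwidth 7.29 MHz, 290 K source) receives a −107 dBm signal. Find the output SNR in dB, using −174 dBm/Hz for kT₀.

−3.1 dB

Noise floor: N = −174 + 10 log₁₀(B) + NF
10 log₁₀(7.29×10⁶) = 68.63 dB
N = −174 + 68.63 + 1.44 = −103.93 dBm
SNR = P_sig − N = −107 − (−103.93) = −3.07 dB → −3.1 dB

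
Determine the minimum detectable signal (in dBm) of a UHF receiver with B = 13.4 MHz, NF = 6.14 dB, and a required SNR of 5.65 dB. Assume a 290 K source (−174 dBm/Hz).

−90.9 dBm

Sensitivity = −174 + 10 log₁₀(B) + NF + SNR_min
= −174 + 71.27 + 6.14 + 5.65
= −90.94 dBm → −90.9 dBm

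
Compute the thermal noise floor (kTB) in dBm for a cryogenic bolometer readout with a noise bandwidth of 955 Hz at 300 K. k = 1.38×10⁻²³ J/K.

−144.0 dBm

P_n = kTB = 1.38×10⁻²³ × 300 × 9.55×10² = 3.95×10⁻¹⁸ W
In dBm: 10 log₁₀(3.95×10⁻¹⁸ / 10⁻³) = −144.0 dBm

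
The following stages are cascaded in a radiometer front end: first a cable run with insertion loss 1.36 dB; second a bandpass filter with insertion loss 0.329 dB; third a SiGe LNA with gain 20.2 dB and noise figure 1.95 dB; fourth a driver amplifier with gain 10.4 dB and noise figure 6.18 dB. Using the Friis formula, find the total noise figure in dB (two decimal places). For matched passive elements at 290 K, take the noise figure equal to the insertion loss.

3.72 dB

Convert to linear (a loss of L dB is a gain of −L dB): F_i = 10^(NF_i/10), G_i = 10^(G_i,dB/10)
  Stage 1: F_1 = 10^(1.36/10) = 1.368, G_1 = 10^(−1.36/10) = 0.7311
  Stage 2: F_2 = 10^(0.329/10) = 1.079, G_2 = 10^(−0.329/10) = 0.9270
  Stage 3: F_3 = 10^(1.95/10) = 1.567, G_3 = 10^(20.2/10) = 104.7
  Stage 4: F_4 = 10^(6.18/10) = 4.150, G_4 = 10^(10.4/10) = 10.96
Friis cascade:
  F = 1.368 + (1.079 − 1)/0.7311 + (1.567 − 1)/0.6778 + (4.150 − 1)/70.97 = 2.356
NF = 10 log₁₀(2.356) = 3.72 dB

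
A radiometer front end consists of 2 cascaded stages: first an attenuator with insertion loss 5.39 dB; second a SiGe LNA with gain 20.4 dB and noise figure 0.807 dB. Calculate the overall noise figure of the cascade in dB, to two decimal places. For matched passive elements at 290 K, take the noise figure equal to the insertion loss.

6.20 dB

Convert to linear (a loss of L dB is a gain of −L dB): F_i = 10^(NF_i/10), G_i = 10^(G_i,dB/10)
  Stage 1: F_1 = 10^(5.39/10) = 3.459, G_1 = 10^(−5.39/10) = 0.2891
  Stage 2: F_2 = 10^(0.807/10) = 1.204, G_2 = 10^(20.4/10) = 109.6
Friis cascade:
  F = 3.459 + (1.204 − 1)/0.2891 = 4.166
NF = 10 log₁₀(4.166) = 6.20 dB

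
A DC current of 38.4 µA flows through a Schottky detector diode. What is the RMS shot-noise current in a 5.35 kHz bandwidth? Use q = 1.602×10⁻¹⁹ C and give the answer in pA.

257 pA

I_n = √(2qI·B)
2qI·B = 2 × 1.602×10⁻¹⁹ × 3.84×10⁻⁵ × 5.35×10³ = 6.58×10⁻²⁰ A²
I_n = √(6.58×10⁻²⁰) = 2.57×10⁻¹⁰ A = 257 pA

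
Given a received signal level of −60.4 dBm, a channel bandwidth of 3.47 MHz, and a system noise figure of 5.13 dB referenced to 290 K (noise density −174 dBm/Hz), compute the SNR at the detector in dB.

43.1 dB

Noise floor: N = −174 + 10 log₁₀(B) + NF
10 log₁₀(3.47×10⁶) = 65.4 dB
N = −174 + 65.4 + 5.13 = −103.47 dBm
SNR = P_sig − N = −60.4 − (−103.47) = 43.07 dB → 43.1 dB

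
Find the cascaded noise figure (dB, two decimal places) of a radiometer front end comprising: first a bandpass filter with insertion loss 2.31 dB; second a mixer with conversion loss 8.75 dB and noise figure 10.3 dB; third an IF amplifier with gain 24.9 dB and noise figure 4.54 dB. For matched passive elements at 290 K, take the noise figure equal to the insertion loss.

16.21 dB

Convert to linear (a loss of L dB is a gain of −L dB): F_i = 10^(NF_i/10), G_i = 10^(G_i,dB/10)
  Stage 1: F_1 = 10^(2.31/10) = 1.702, G_1 = 10^(−2.31/10) = 0.5875
  Stage 2: F_2 = 10^(10.3/10) = 10.72, G_2 = 10^(−8.75/10) = 0.1334
  Stage 3: F_3 = 10^(4.54/10) = 2.844, G_3 = 10^(24.9/10) = 309.0
Friis cascade:
  F = 1.702 + (10.72 − 1)/0.5875 + (2.844 − 1)/0.07834 = 41.78
NF = 10 log₁₀(41.78) = 16.21 dB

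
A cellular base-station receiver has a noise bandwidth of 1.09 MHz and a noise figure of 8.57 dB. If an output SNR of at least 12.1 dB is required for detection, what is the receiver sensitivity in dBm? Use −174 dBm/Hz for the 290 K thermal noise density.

Sensitivity = −174 + 10 log₁₀(B) + NF + SNR_min
= −174 + 60.37 + 8.57 + 12.1
= −92.96 dBm → −93.0 dBm

−93.0 dBm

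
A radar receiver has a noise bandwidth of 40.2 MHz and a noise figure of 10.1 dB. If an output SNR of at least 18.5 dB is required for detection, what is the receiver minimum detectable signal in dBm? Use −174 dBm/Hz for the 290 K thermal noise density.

−69.4 dBm

Sensitivity = −174 + 10 log₁₀(B) + NF + SNR_min
= −174 + 76.04 + 10.1 + 18.5
= −69.36 dBm → −69.4 dBm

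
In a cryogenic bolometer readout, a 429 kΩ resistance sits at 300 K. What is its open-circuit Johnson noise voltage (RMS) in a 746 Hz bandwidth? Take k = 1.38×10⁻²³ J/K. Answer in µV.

2.30 µV

V_n = √(4kTRB)
4kTRB = 4 × 1.38×10⁻²³ × 300 × 4.29×10⁵ × 7.46×10² = 5.30×10⁻¹² V²
V_n = √(5.30×10⁻¹²) = 2.30×10⁻⁶ V = 2.30 µV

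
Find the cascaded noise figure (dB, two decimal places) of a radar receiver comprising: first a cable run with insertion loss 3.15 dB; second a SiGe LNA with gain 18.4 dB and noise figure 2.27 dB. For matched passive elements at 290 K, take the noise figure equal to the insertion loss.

5.42 dB

Convert to linear (a loss of L dB is a gain of −L dB): F_i = 10^(NF_i/10), G_i = 10^(G_i,dB/10)
  Stage 1: F_1 = 10^(3.15/10) = 2.065, G_1 = 10^(−3.15/10) = 0.4842
  Stage 2: F_2 = 10^(2.27/10) = 1.687, G_2 = 10^(18.4/10) = 69.18
Friis cascade:
  F = 2.065 + (1.687 − 1)/0.4842 = 3.483
NF = 10 log₁₀(3.483) = 5.42 dB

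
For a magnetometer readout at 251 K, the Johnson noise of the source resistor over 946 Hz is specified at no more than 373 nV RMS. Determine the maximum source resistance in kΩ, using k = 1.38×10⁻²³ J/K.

Johnson–Nyquist: V_n = √(4kTRB) ⇒ R = V_n² / (4kTB)
4kTB = 4 × 1.38×10⁻²³ × 251 × 9.46×10² = 1.31×10⁻¹⁷
R = (3.73×10⁻⁷)² / 1.31×10⁻¹⁷ = 1.06×10⁴ Ω = 10.6 kΩ

10.6 kΩ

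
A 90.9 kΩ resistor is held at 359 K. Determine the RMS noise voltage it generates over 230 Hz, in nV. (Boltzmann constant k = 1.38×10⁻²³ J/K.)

V_n = √(4kTRB)
4kTRB = 4 × 1.38×10⁻²³ × 359 × 9.09×10⁴ × 2.30×10² = 4.14×10⁻¹³ V²
V_n = √(4.14×10⁻¹³) = 6.44×10⁻⁷ V = 644 nV

644 nV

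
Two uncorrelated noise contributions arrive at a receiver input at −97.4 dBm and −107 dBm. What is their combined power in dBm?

−96.9 dBm

Convert to linear, add, convert back:
P₁ = 1.82×10⁻¹³ W, P₂ = 2.00×10⁻¹⁴ W
P_tot = 2.02×10⁻¹³ W → 10 log₁₀(P_tot / 10⁻³) = −96.9 dBm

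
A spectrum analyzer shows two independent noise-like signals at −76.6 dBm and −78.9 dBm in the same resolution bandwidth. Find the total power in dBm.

Convert to linear, add, convert back:
P₁ = 2.19×10⁻¹¹ W, P₂ = 1.29×10⁻¹¹ W
P_tot = 3.48×10⁻¹¹ W → 10 log₁₀(P_tot / 10⁻³) = −74.6 dBm

−74.6 dBm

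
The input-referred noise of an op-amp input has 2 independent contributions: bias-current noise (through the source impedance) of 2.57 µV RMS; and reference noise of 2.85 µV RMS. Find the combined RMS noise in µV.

Uncorrelated sources add in power (mean-square): V_tot = √(ΣV_i²)
V_tot = √[(2.57×10⁻⁶)² + (2.85×10⁻⁶)²] = 3.84×10⁻⁶ V = 3.84 µV

3.84 µV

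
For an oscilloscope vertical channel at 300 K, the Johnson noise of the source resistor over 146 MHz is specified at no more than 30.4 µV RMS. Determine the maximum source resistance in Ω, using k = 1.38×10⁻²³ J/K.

382 Ω

Johnson–Nyquist: V_n = √(4kTRB) ⇒ R = V_n² / (4kTB)
4kTB = 4 × 1.38×10⁻²³ × 300 × 1.46×10⁸ = 2.42×10⁻¹²
R = (3.04×10⁻⁵)² / 2.42×10⁻¹² = 3.82×10² Ω = 382 Ω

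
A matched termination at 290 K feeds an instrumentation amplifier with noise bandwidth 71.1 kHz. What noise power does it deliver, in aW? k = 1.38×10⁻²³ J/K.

285 aW

P_n = kTB = 1.38×10⁻²³ × 290 × 7.11×10⁴ = 2.85×10⁻¹⁶ W = 285 aW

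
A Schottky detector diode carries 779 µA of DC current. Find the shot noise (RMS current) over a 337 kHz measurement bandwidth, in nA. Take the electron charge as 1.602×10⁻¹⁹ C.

9.17 nA

I_n = √(2qI·B)
2qI·B = 2 × 1.602×10⁻¹⁹ × 7.79×10⁻⁴ × 3.37×10⁵ = 8.41×10⁻¹⁷ A²
I_n = √(8.41×10⁻¹⁷) = 9.17×10⁻⁹ A = 9.17 nA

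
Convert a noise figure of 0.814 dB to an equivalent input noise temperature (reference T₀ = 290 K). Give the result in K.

59.8 K

F = 10^(0.814/10) = 1.20615
T_e = (F − 1)·T₀ = (1.20615 − 1) × 290 = 59.8 K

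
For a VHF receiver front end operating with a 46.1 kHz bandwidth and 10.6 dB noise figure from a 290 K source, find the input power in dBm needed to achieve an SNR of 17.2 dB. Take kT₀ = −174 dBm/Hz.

Sensitivity = −174 + 10 log₁₀(B) + NF + SNR_min
= −174 + 46.64 + 10.6 + 17.2
= −99.56 dBm → −99.6 dBm

−99.6 dBm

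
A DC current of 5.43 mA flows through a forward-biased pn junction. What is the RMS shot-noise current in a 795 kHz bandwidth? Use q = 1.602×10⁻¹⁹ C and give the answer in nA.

I_n = √(2qI·B)
2qI·B = 2 × 1.602×10⁻¹⁹ × 5.43×10⁻³ × 7.95×10⁵ = 1.38×10⁻¹⁵ A²
I_n = √(1.38×10⁻¹⁵) = 3.72×10⁻⁸ A = 37.2 nA

37.2 nA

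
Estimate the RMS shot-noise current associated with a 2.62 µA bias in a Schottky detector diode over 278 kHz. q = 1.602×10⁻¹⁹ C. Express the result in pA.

I_n = √(2qI·B)
2qI·B = 2 × 1.602×10⁻¹⁹ × 2.62×10⁻⁶ × 2.78×10⁵ = 2.33×10⁻¹⁹ A²
I_n = √(2.33×10⁻¹⁹) = 4.83×10⁻¹⁰ A = 483 pA

483 pA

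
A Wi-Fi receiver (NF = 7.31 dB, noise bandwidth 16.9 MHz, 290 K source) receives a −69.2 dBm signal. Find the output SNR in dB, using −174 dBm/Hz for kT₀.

Noise floor: N = −174 + 10 log₁₀(B) + NF
10 log₁₀(1.69×10⁷) = 72.28 dB
N = −174 + 72.28 + 7.31 = −94.41 dBm
SNR = P_sig − N = −69.2 − (−94.41) = 25.21 dB → 25.2 dB

25.2 dB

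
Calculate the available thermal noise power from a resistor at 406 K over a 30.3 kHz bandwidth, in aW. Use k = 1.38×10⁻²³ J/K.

P_n = kTB = 1.38×10⁻²³ × 406 × 3.03×10⁴ = 1.70×10⁻¹⁶ W = 170 aW

170 aW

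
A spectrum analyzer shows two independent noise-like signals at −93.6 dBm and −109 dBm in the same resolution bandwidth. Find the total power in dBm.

Convert to linear, add, convert back:
P₁ = 4.37×10⁻¹³ W, P₂ = 1.26×10⁻¹⁴ W
P_tot = 4.49×10⁻¹³ W → 10 log₁₀(P_tot / 10⁻³) = −93.5 dBm

−93.5 dBm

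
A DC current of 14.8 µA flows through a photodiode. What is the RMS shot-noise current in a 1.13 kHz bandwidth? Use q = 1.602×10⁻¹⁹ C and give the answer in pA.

73.2 pA

I_n = √(2qI·B)
2qI·B = 2 × 1.602×10⁻¹⁹ × 1.48×10⁻⁵ × 1.13×10³ = 5.36×10⁻²¹ A²
I_n = √(5.36×10⁻²¹) = 7.32×10⁻¹¹ A = 73.2 pA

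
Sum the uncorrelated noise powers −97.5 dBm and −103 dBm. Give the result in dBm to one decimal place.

Convert to linear, add, convert back:
P₁ = 1.78×10⁻¹³ W, P₂ = 5.01×10⁻¹⁴ W
P_tot = 2.28×10⁻¹³ W → 10 log₁₀(P_tot / 10⁻³) = −96.4 dBm

−96.4 dBm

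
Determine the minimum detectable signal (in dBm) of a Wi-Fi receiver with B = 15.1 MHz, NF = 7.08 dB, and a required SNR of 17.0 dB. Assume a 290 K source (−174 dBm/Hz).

Sensitivity = −174 + 10 log₁₀(B) + NF + SNR_min
= −174 + 71.79 + 7.08 + 17.0
= −78.13 dBm → −78.1 dBm

−78.1 dBm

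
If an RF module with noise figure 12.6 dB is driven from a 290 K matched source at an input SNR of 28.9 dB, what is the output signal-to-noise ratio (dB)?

By definition F = SNR_in/SNR_out, so in dB: SNR_out = SNR_in − NF
SNR_out = 28.9 − 12.6 = 16.3 dB

16.3 dB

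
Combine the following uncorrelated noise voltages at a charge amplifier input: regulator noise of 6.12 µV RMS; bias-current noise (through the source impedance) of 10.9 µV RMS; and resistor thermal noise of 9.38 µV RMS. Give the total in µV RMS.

15.6 µV

Uncorrelated sources add in power (mean-square): V_tot = √(ΣV_i²)
V_tot = √[(6.12×10⁻⁶)² + (1.09×10⁻⁵)² + (9.38×10⁻⁶)²] = 1.56×10⁻⁵ V = 15.6 µV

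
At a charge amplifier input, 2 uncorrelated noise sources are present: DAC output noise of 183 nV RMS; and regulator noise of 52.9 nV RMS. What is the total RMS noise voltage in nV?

Uncorrelated sources add in power (mean-square): V_tot = √(ΣV_i²)
V_tot = √[(1.83×10⁻⁷)² + (5.29×10⁻⁸)²] = 1.90×10⁻⁷ V = 190 nV

190 nV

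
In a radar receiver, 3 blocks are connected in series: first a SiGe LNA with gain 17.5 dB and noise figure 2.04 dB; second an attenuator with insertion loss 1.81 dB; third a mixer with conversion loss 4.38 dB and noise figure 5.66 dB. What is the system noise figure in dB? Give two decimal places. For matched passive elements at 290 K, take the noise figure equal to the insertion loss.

2.26 dB

Convert to linear (a loss of L dB is a gain of −L dB): F_i = 10^(NF_i/10), G_i = 10^(G_i,dB/10)
  Stage 1: F_1 = 10^(2.04/10) = 1.600, G_1 = 10^(17.5/10) = 56.23
  Stage 2: F_2 = 10^(1.81/10) = 1.517, G_2 = 10^(−1.81/10) = 0.6592
  Stage 3: F_3 = 10^(5.66/10) = 3.681, G_3 = 10^(−4.38/10) = 0.3648
Friis cascade:
  F = 1.600 + (1.517 − 1)/56.23 + (3.681 − 1)/37.07 = 1.681
NF = 10 log₁₀(1.681) = 2.26 dB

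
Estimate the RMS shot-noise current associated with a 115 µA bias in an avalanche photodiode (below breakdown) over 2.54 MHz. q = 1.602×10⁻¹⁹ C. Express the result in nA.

9.67 nA

I_n = √(2qI·B)
2qI·B = 2 × 1.602×10⁻¹⁹ × 1.15×10⁻⁴ × 2.54×10⁶ = 9.36×10⁻¹⁷ A²
I_n = √(9.36×10⁻¹⁷) = 9.67×10⁻⁹ A = 9.67 nA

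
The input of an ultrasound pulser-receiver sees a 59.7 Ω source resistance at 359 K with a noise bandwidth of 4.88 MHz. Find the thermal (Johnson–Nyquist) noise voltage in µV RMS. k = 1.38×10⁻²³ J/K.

V_n = √(4kTRB)
4kTRB = 4 × 1.38×10⁻²³ × 359 × 5.97×10¹ × 4.88×10⁶ = 5.77×10⁻¹² V²
V_n = √(5.77×10⁻¹²) = 2.40×10⁻⁶ V = 2.40 µV

2.40 µV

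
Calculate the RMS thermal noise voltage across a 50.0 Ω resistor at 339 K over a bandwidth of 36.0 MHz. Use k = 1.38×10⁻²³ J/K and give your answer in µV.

V_n = √(4kTRB)
4kTRB = 4 × 1.38×10⁻²³ × 339 × 5.00×10¹ × 3.60×10⁷ = 3.37×10⁻¹¹ V²
V_n = √(3.37×10⁻¹¹) = 5.80×10⁻⁶ V = 5.80 µV

5.80 µV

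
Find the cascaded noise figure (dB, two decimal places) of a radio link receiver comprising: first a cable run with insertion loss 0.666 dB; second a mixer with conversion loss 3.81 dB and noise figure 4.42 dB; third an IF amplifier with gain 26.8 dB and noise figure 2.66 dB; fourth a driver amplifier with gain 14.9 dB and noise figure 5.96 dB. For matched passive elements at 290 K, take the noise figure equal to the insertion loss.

Convert to linear (a loss of L dB is a gain of −L dB): F_i = 10^(NF_i/10), G_i = 10^(G_i,dB/10)
  Stage 1: F_1 = 10^(0.666/10) = 1.166, G_1 = 10^(−0.666/10) = 0.8578
  Stage 2: F_2 = 10^(4.42/10) = 2.767, G_2 = 10^(−3.81/10) = 0.4159
  Stage 3: F_3 = 10^(2.66/10) = 1.845, G_3 = 10^(26.8/10) = 478.6
  Stage 4: F_4 = 10^(5.96/10) = 3.945, G_4 = 10^(14.9/10) = 30.90
Friis cascade:
  F = 1.166 + (2.767 − 1)/0.8578 + (1.845 − 1)/0.3568 + (3.945 − 1)/170.8 = 5.611
NF = 10 log₁₀(5.611) = 7.49 dB

7.49 dB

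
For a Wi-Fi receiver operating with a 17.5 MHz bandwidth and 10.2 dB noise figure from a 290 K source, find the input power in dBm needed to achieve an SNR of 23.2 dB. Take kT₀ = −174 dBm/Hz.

−68.2 dBm

Sensitivity = −174 + 10 log₁₀(B) + NF + SNR_min
= −174 + 72.43 + 10.2 + 23.2
= −68.17 dBm → −68.2 dBm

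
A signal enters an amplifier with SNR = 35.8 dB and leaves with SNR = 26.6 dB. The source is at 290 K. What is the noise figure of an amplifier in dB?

NF (dB) = SNR_in(dB) − SNR_out(dB) when the source is at T₀
NF = 35.8 − 26.6 = 9.2 dB

9.2 dB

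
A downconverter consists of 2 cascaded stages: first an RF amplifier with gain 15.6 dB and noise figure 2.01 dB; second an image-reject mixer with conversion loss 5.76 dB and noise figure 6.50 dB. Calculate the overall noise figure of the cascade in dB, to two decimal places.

2.26 dB

Convert to linear (a loss of L dB is a gain of −L dB): F_i = 10^(NF_i/10), G_i = 10^(G_i,dB/10)
  Stage 1: F_1 = 10^(2.01/10) = 1.589, G_1 = 10^(15.6/10) = 36.31
  Stage 2: F_2 = 10^(6.50/10) = 4.467, G_2 = 10^(−5.76/10) = 0.2655
Friis cascade:
  F = 1.589 + (4.467 − 1)/36.31 = 1.684
NF = 10 log₁₀(1.684) = 2.26 dB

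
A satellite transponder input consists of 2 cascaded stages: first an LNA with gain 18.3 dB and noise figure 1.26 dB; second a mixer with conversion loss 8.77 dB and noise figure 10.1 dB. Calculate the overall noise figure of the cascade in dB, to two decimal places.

1.68 dB

Convert to linear (a loss of L dB is a gain of −L dB): F_i = 10^(NF_i/10), G_i = 10^(G_i,dB/10)
  Stage 1: F_1 = 10^(1.26/10) = 1.337, G_1 = 10^(18.3/10) = 67.61
  Stage 2: F_2 = 10^(10.1/10) = 10.23, G_2 = 10^(−8.77/10) = 0.1327
Friis cascade:
  F = 1.337 + (10.23 − 1)/67.61 = 1.473
NF = 10 log₁₀(1.473) = 1.68 dB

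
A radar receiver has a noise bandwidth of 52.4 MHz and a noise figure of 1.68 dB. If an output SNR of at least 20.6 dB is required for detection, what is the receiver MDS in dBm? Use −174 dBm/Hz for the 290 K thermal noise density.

Sensitivity = −174 + 10 log₁₀(B) + NF + SNR_min
= −174 + 77.19 + 1.68 + 20.6
= −74.53 dBm → −74.5 dBm

−74.5 dBm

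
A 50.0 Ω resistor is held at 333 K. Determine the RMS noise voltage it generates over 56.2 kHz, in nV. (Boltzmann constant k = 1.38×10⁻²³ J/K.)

227 nV

V_n = √(4kTRB)
4kTRB = 4 × 1.38×10⁻²³ × 333 × 5.00×10¹ × 5.62×10⁴ = 5.17×10⁻¹⁴ V²
V_n = √(5.17×10⁻¹⁴) = 2.27×10⁻⁷ V = 227 nV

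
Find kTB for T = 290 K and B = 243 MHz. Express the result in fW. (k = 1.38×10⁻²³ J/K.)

P_n = kTB = 1.38×10⁻²³ × 290 × 2.43×10⁸ = 9.72×10⁻¹³ W = 972 fW

972 fW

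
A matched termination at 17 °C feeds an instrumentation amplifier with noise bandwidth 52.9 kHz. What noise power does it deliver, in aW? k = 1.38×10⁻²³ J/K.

212 aW

T = 17 °C + 273.15 = 290.15 K
P_n = kTB = 1.38×10⁻²³ × 290.15 × 5.29×10⁴ = 2.12×10⁻¹⁶ W = 212 aW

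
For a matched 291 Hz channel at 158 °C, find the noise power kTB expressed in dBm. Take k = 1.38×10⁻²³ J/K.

−147.6 dBm

T = 158 °C + 273.15 = 431.15 K
P_n = kTB = 1.38×10⁻²³ × 431.15 × 2.91×10² = 1.73×10⁻¹⁸ W
In dBm: 10 log₁₀(1.73×10⁻¹⁸ / 10⁻³) = −147.6 dBm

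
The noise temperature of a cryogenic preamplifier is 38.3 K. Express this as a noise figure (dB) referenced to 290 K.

0.539 dB

F = 1 + T_e/T₀ = 1 + 38.3/290 = 1.13207
NF = 10 log₁₀(1.13207) = 0.539 dB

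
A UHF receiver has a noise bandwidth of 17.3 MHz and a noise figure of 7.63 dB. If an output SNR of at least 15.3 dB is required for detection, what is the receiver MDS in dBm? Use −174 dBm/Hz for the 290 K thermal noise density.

−78.7 dBm

Sensitivity = −174 + 10 log₁₀(B) + NF + SNR_min
= −174 + 72.38 + 7.63 + 15.3
= −78.69 dBm → −78.7 dBm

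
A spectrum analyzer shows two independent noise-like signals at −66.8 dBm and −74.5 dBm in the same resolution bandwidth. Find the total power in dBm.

−66.1 dBm

Convert to linear, add, convert back:
P₁ = 2.09×10⁻¹⁰ W, P₂ = 3.55×10⁻¹¹ W
P_tot = 2.44×10⁻¹⁰ W → 10 log₁₀(P_tot / 10⁻³) = −66.1 dBm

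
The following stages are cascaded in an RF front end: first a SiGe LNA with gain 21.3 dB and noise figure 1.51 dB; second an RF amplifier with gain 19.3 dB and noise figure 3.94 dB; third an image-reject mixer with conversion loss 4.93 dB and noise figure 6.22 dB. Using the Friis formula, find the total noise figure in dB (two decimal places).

1.54 dB

Convert to linear (a loss of L dB is a gain of −L dB): F_i = 10^(NF_i/10), G_i = 10^(G_i,dB/10)
  Stage 1: F_1 = 10^(1.51/10) = 1.416, G_1 = 10^(21.3/10) = 134.9
  Stage 2: F_2 = 10^(3.94/10) = 2.477, G_2 = 10^(19.3/10) = 85.11
  Stage 3: F_3 = 10^(6.22/10) = 4.188, G_3 = 10^(−4.93/10) = 0.3214
Friis cascade:
  F = 1.416 + (2.477 − 1)/134.9 + (4.188 − 1)/1.148×10⁴ = 1.427
NF = 10 log₁₀(1.427) = 1.54 dB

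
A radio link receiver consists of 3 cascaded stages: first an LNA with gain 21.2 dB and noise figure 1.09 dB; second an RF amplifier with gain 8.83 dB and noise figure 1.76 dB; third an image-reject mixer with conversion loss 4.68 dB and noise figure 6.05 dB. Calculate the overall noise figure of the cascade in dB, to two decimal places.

1.11 dB

Convert to linear (a loss of L dB is a gain of −L dB): F_i = 10^(NF_i/10), G_i = 10^(G_i,dB/10)
  Stage 1: F_1 = 10^(1.09/10) = 1.285, G_1 = 10^(21.2/10) = 131.8
  Stage 2: F_2 = 10^(1.76/10) = 1.500, G_2 = 10^(8.83/10) = 7.638
  Stage 3: F_3 = 10^(6.05/10) = 4.027, G_3 = 10^(−4.68/10) = 0.3404
Friis cascade:
  F = 1.285 + (1.500 − 1)/131.8 + (4.027 − 1)/1007 = 1.292
NF = 10 log₁₀(1.292) = 1.11 dB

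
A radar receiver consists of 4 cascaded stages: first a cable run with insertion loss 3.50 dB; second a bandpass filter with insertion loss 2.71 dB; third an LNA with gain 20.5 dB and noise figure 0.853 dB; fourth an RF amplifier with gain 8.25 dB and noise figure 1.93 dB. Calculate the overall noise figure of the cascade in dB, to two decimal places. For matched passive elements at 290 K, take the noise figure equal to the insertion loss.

7.08 dB

Convert to linear (a loss of L dB is a gain of −L dB): F_i = 10^(NF_i/10), G_i = 10^(G_i,dB/10)
  Stage 1: F_1 = 10^(3.50/10) = 2.239, G_1 = 10^(−3.50/10) = 0.4467
  Stage 2: F_2 = 10^(2.71/10) = 1.866, G_2 = 10^(−2.71/10) = 0.5358
  Stage 3: F_3 = 10^(0.853/10) = 1.217, G_3 = 10^(20.5/10) = 112.2
  Stage 4: F_4 = 10^(1.93/10) = 1.560, G_4 = 10^(8.25/10) = 6.683
Friis cascade:
  F = 2.239 + (1.866 − 1)/0.4467 + (1.217 − 1)/0.2393 + (1.560 − 1)/26.85 = 5.106
NF = 10 log₁₀(5.106) = 7.08 dB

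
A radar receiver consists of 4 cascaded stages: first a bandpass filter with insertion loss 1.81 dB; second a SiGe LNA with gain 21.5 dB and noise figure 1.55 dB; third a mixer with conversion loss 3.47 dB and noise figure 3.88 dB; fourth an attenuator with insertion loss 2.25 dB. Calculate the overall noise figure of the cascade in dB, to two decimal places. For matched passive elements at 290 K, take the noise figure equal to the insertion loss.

Convert to linear (a loss of L dB is a gain of −L dB): F_i = 10^(NF_i/10), G_i = 10^(G_i,dB/10)
  Stage 1: F_1 = 10^(1.81/10) = 1.517, G_1 = 10^(−1.81/10) = 0.6592
  Stage 2: F_2 = 10^(1.55/10) = 1.429, G_2 = 10^(21.5/10) = 141.3
  Stage 3: F_3 = 10^(3.88/10) = 2.443, G_3 = 10^(−3.47/10) = 0.4498
  Stage 4: F_4 = 10^(2.25/10) = 1.679, G_4 = 10^(−2.25/10) = 0.5957
Friis cascade:
  F = 1.517 + (1.429 − 1)/0.6592 + (2.443 − 1)/93.11 + (1.679 − 1)/41.88 = 2.199
NF = 10 log₁₀(2.199) = 3.42 dB

3.42 dB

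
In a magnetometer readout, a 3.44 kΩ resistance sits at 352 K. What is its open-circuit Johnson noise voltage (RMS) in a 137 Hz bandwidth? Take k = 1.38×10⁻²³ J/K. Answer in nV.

95.7 nV

V_n = √(4kTRB)
4kTRB = 4 × 1.38×10⁻²³ × 352 × 3.44×10³ × 1.37×10² = 9.16×10⁻¹⁵ V²
V_n = √(9.16×10⁻¹⁵) = 9.57×10⁻⁸ V = 95.7 nV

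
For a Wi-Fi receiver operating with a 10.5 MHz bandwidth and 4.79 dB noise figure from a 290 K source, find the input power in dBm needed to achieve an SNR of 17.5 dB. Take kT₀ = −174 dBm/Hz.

Sensitivity = −174 + 10 log₁₀(B) + NF + SNR_min
= −174 + 70.21 + 4.79 + 17.5
= −81.50 dBm → −81.5 dBm

−81.5 dBm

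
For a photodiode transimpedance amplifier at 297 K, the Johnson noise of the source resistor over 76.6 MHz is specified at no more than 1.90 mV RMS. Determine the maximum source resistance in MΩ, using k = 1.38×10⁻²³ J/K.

2.87 MΩ

Johnson–Nyquist: V_n = √(4kTRB) ⇒ R = V_n² / (4kTB)
4kTB = 4 × 1.38×10⁻²³ × 297 × 7.66×10⁷ = 1.26×10⁻¹²
R = (1.90×10⁻³)² / 1.26×10⁻¹² = 2.87×10⁶ Ω = 2.87 MΩ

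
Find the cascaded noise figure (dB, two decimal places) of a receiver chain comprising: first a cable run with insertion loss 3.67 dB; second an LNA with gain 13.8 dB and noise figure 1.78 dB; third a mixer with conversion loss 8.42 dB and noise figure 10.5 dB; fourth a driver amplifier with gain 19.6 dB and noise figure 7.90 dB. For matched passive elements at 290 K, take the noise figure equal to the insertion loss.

9.02 dB

Convert to linear (a loss of L dB is a gain of −L dB): F_i = 10^(NF_i/10), G_i = 10^(G_i,dB/10)
  Stage 1: F_1 = 10^(3.67/10) = 2.328, G_1 = 10^(−3.67/10) = 0.4295
  Stage 2: F_2 = 10^(1.78/10) = 1.507, G_2 = 10^(13.8/10) = 23.99
  Stage 3: F_3 = 10^(10.5/10) = 11.22, G_3 = 10^(−8.42/10) = 0.1439
  Stage 4: F_4 = 10^(7.90/10) = 6.166, G_4 = 10^(19.6/10) = 91.20
Friis cascade:
  F = 2.328 + (1.507 − 1)/0.4295 + (11.22 − 1)/10.30 + (6.166 − 1)/1.483 = 7.984
NF = 10 log₁₀(7.984) = 9.02 dB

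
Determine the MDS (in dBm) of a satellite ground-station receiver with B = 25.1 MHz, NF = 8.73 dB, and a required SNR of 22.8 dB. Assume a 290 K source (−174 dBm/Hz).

Sensitivity = −174 + 10 log₁₀(B) + NF + SNR_min
= −174 + 74 + 8.73 + 22.8
= −68.47 dBm → −68.5 dBm

−68.5 dBm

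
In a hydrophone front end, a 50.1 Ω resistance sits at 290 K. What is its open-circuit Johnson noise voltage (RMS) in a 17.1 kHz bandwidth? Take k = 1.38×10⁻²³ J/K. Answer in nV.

V_n = √(4kTRB)
4kTRB = 4 × 1.38×10⁻²³ × 290 × 5.01×10¹ × 1.71×10⁴ = 1.37×10⁻¹⁴ V²
V_n = √(1.37×10⁻¹⁴) = 1.17×10⁻⁷ V = 117 nV

117 nV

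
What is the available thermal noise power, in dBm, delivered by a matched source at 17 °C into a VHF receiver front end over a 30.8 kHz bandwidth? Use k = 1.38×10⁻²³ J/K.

T = 17 °C + 273.15 = 290.15 K
P_n = kTB = 1.38×10⁻²³ × 290.15 × 3.08×10⁴ = 1.23×10⁻¹⁶ W
In dBm: 10 log₁₀(1.23×10⁻¹⁶ / 10⁻³) = −129.1 dBm

−129.1 dBm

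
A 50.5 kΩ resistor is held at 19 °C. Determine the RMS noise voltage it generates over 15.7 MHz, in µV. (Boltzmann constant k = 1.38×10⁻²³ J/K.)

113 µV

T = 19 °C + 273.15 = 292.15 K
V_n = √(4kTRB)
4kTRB = 4 × 1.38×10⁻²³ × 292.15 × 5.05×10⁴ × 1.57×10⁷ = 1.28×10⁻⁸ V²
V_n = √(1.28×10⁻⁸) = 1.13×10⁻⁴ V = 113 µV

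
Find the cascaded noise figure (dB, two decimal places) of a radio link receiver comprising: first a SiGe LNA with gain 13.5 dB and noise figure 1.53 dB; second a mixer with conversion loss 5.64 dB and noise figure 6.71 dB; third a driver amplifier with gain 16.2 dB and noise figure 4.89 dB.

2.85 dB

Convert to linear (a loss of L dB is a gain of −L dB): F_i = 10^(NF_i/10), G_i = 10^(G_i,dB/10)
  Stage 1: F_1 = 10^(1.53/10) = 1.422, G_1 = 10^(13.5/10) = 22.39
  Stage 2: F_2 = 10^(6.71/10) = 4.688, G_2 = 10^(−5.64/10) = 0.2729
  Stage 3: F_3 = 10^(4.89/10) = 3.083, G_3 = 10^(16.2/10) = 41.69
Friis cascade:
  F = 1.422 + (4.688 − 1)/22.39 + (3.083 − 1)/6.109 = 1.928
NF = 10 log₁₀(1.928) = 2.85 dB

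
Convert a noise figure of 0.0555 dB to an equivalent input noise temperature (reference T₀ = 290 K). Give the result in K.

3.73 K

F = 10^(0.0555/10) = 1.01286
T_e = (F − 1)·T₀ = (1.01286 − 1) × 290 = 3.73 K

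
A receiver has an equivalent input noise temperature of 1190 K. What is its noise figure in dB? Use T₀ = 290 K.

7.08 dB

F = 1 + T_e/T₀ = 1 + 1190/290 = 5.10345
NF = 10 log₁₀(5.10345) = 7.08 dB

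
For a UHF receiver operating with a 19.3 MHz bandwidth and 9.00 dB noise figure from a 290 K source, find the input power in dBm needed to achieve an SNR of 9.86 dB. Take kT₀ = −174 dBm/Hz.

Sensitivity = −174 + 10 log₁₀(B) + NF + SNR_min
= −174 + 72.86 + 9.00 + 9.86
= −82.28 dBm → −82.3 dBm

−82.3 dBm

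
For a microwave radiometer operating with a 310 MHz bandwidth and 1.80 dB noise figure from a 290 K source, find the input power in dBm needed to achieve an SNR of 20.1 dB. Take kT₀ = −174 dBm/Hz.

−67.2 dBm

Sensitivity = −174 + 10 log₁₀(B) + NF + SNR_min
= −174 + 84.91 + 1.80 + 20.1
= −67.19 dBm → −67.2 dBm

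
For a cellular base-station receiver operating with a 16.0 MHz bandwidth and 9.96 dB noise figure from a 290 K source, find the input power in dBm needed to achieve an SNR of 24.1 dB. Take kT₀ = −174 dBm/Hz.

Sensitivity = −174 + 10 log₁₀(B) + NF + SNR_min
= −174 + 72.04 + 9.96 + 24.1
= −67.90 dBm → −67.9 dBm

−67.9 dBm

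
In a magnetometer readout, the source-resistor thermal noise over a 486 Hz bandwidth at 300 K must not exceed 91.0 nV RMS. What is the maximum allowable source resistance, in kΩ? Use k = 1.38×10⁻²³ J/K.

Johnson–Nyquist: V_n = √(4kTRB) ⇒ R = V_n² / (4kTB)
4kTB = 4 × 1.38×10⁻²³ × 300 × 4.86×10² = 8.05×10⁻¹⁸
R = (9.10×10⁻⁸)² / 8.05×10⁻¹⁸ = 1.03×10³ Ω = 1.03 kΩ

1.03 kΩ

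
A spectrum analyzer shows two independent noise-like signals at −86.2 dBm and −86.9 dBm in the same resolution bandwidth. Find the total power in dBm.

−83.5 dBm

Convert to linear, add, convert back:
P₁ = 2.40×10⁻¹² W, P₂ = 2.04×10⁻¹² W
P_tot = 4.44×10⁻¹² W → 10 log₁₀(P_tot / 10⁻³) = −83.5 dBm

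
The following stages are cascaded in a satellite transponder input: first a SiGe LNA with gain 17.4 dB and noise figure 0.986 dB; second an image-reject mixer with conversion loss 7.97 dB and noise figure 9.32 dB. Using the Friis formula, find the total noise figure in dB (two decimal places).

1.44 dB

Convert to linear (a loss of L dB is a gain of −L dB): F_i = 10^(NF_i/10), G_i = 10^(G_i,dB/10)
  Stage 1: F_1 = 10^(0.986/10) = 1.255, G_1 = 10^(17.4/10) = 54.95
  Stage 2: F_2 = 10^(9.32/10) = 8.551, G_2 = 10^(−7.97/10) = 0.1596
Friis cascade:
  F = 1.255 + (8.551 − 1)/54.95 = 1.392
NF = 10 log₁₀(1.392) = 1.44 dB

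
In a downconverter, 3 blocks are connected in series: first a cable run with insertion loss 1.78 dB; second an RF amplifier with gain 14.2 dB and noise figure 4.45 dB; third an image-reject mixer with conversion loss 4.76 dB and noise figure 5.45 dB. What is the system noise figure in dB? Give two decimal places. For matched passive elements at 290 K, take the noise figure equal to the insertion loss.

6.38 dB

Convert to linear (a loss of L dB is a gain of −L dB): F_i = 10^(NF_i/10), G_i = 10^(G_i,dB/10)
  Stage 1: F_1 = 10^(1.78/10) = 1.507, G_1 = 10^(−1.78/10) = 0.6637
  Stage 2: F_2 = 10^(4.45/10) = 2.786, G_2 = 10^(14.2/10) = 26.30
  Stage 3: F_3 = 10^(5.45/10) = 3.508, G_3 = 10^(−4.76/10) = 0.3342
Friis cascade:
  F = 1.507 + (2.786 − 1)/0.6637 + (3.508 − 1)/17.46 = 4.341
NF = 10 log₁₀(4.341) = 6.38 dB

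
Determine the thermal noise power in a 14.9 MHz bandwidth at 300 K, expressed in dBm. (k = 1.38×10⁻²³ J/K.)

P_n = kTB = 1.38×10⁻²³ × 300 × 1.49×10⁷ = 6.17×10⁻¹⁴ W
In dBm: 10 log₁₀(6.17×10⁻¹⁴ / 10⁻³) = −102.1 dBm

−102.1 dBm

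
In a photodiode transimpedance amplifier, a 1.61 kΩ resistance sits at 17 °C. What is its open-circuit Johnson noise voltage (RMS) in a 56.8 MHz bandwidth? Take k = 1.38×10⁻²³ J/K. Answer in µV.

38.3 µV

T = 17 °C + 273.15 = 290.15 K
V_n = √(4kTRB)
4kTRB = 4 × 1.38×10⁻²³ × 290.15 × 1.61×10³ × 5.68×10⁷ = 1.46×10⁻⁹ V²
V_n = √(1.46×10⁻⁹) = 3.83×10⁻⁵ V = 38.3 µV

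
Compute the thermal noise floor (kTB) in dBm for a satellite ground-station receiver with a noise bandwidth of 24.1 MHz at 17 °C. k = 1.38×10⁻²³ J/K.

T = 17 °C + 273.15 = 290.15 K
P_n = kTB = 1.38×10⁻²³ × 290.15 × 2.41×10⁷ = 9.65×10⁻¹⁴ W
In dBm: 10 log₁₀(9.65×10⁻¹⁴ / 10⁻³) = −100.2 dBm

−100.2 dBm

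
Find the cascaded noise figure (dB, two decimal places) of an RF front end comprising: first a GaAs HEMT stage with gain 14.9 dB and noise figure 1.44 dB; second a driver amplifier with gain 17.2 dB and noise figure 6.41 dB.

Convert to linear (a loss of L dB is a gain of −L dB): F_i = 10^(NF_i/10), G_i = 10^(G_i,dB/10)
  Stage 1: F_1 = 10^(1.44/10) = 1.393, G_1 = 10^(14.9/10) = 30.90
  Stage 2: F_2 = 10^(6.41/10) = 4.375, G_2 = 10^(17.2/10) = 52.48
Friis cascade:
  F = 1.393 + (4.375 − 1)/30.90 = 1.502
NF = 10 log₁₀(1.502) = 1.77 dB

1.77 dB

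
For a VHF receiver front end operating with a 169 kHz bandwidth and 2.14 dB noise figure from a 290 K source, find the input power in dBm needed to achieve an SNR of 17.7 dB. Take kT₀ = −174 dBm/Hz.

Sensitivity = −174 + 10 log₁₀(B) + NF + SNR_min
= −174 + 52.28 + 2.14 + 17.7
= −101.88 dBm → −101.9 dBm

−101.9 dBm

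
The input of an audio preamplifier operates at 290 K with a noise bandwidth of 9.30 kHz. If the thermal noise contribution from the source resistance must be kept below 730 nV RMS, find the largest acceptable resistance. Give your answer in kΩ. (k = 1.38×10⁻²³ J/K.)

3.58 kΩ

Johnson–Nyquist: V_n = √(4kTRB) ⇒ R = V_n² / (4kTB)
4kTB = 4 × 1.38×10⁻²³ × 290 × 9.30×10³ = 1.49×10⁻¹⁶
R = (7.30×10⁻⁷)² / 1.49×10⁻¹⁶ = 3.58×10³ Ω = 3.58 kΩ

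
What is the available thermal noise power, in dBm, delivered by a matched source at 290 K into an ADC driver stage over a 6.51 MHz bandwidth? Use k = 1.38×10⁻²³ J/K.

P_n = kTB = 1.38×10⁻²³ × 290 × 6.51×10⁶ = 2.61×10⁻¹⁴ W
In dBm: 10 log₁₀(2.61×10⁻¹⁴ / 10⁻³) = −105.8 dBm

−105.8 dBm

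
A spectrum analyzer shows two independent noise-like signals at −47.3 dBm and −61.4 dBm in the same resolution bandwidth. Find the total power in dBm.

−47.1 dBm

Convert to linear, add, convert back:
P₁ = 1.86×10⁻⁸ W, P₂ = 7.24×10⁻¹⁰ W
P_tot = 1.93×10⁻⁸ W → 10 log₁₀(P_tot / 10⁻³) = −47.1 dBm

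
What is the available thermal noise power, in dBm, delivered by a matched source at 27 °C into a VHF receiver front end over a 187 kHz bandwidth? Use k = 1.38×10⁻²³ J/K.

−121.1 dBm

T = 27 °C + 273.15 = 300.15 K
P_n = kTB = 1.38×10⁻²³ × 300.15 × 1.87×10⁵ = 7.75×10⁻¹⁶ W
In dBm: 10 log₁₀(7.75×10⁻¹⁶ / 10⁻³) = −121.1 dBm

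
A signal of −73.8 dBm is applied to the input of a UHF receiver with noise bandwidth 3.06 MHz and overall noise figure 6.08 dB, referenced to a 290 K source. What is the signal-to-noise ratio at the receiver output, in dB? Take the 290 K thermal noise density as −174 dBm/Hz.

29.3 dB

Noise floor: N = −174 + 10 log₁₀(B) + NF
10 log₁₀(3.06×10⁶) = 64.86 dB
N = −174 + 64.86 + 6.08 = −103.06 dBm
SNR = P_sig − N = −73.8 − (−103.06) = 29.26 dB → 29.3 dB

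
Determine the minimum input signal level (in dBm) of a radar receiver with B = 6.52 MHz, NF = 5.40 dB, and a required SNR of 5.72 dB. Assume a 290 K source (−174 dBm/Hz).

−94.7 dBm

Sensitivity = −174 + 10 log₁₀(B) + NF + SNR_min
= −174 + 68.14 + 5.40 + 5.72
= −94.74 dBm → −94.7 dBm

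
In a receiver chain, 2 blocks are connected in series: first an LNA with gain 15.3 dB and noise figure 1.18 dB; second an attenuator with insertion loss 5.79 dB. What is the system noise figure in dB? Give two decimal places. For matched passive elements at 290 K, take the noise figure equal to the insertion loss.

Convert to linear (a loss of L dB is a gain of −L dB): F_i = 10^(NF_i/10), G_i = 10^(G_i,dB/10)
  Stage 1: F_1 = 10^(1.18/10) = 1.312, G_1 = 10^(15.3/10) = 33.88
  Stage 2: F_2 = 10^(5.79/10) = 3.793, G_2 = 10^(−5.79/10) = 0.2636
Friis cascade:
  F = 1.312 + (3.793 − 1)/33.88 = 1.395
NF = 10 log₁₀(1.395) = 1.44 dB

1.44 dB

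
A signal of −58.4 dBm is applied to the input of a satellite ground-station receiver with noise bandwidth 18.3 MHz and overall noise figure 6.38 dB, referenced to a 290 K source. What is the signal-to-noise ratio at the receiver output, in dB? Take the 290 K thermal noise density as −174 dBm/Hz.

Noise floor: N = −174 + 10 log₁₀(B) + NF
10 log₁₀(1.83×10⁷) = 72.62 dB
N = −174 + 72.62 + 6.38 = −95.00 dBm
SNR = P_sig − N = −58.4 − (−95.00) = 36.60 dB → 36.6 dB

36.6 dB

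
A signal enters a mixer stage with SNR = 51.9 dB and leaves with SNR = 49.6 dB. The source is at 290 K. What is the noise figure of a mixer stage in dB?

2.3 dB

NF (dB) = SNR_in(dB) − SNR_out(dB) when the source is at T₀
NF = 51.9 − 49.6 = 2.3 dB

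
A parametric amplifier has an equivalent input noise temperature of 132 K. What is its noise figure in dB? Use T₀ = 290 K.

F = 1 + T_e/T₀ = 1 + 132/290 = 1.45517
NF = 10 log₁₀(1.45517) = 1.63 dB

1.63 dB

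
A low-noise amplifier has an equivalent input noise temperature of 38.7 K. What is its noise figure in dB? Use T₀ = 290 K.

F = 1 + T_e/T₀ = 1 + 38.7/290 = 1.13345
NF = 10 log₁₀(1.13345) = 0.544 dB

0.544 dB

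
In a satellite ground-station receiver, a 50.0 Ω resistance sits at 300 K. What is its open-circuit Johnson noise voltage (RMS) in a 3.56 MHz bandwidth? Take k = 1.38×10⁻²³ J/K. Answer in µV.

V_n = √(4kTRB)
4kTRB = 4 × 1.38×10⁻²³ × 300 × 5.00×10¹ × 3.56×10⁶ = 2.95×10⁻¹² V²
V_n = √(2.95×10⁻¹²) = 1.72×10⁻⁶ V = 1.72 µV

1.72 µV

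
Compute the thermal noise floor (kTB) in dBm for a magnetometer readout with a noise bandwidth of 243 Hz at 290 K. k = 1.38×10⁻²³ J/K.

P_n = kTB = 1.38×10⁻²³ × 290 × 2.43×10² = 9.72×10⁻¹⁹ W
In dBm: 10 log₁₀(9.72×10⁻¹⁹ / 10⁻³) = −150.1 dBm

−150.1 dBm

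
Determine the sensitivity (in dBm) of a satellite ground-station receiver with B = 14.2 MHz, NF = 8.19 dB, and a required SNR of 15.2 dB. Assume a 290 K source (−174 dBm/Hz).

Sensitivity = −174 + 10 log₁₀(B) + NF + SNR_min
= −174 + 71.52 + 8.19 + 15.2
= −79.09 dBm → −79.1 dBm

−79.1 dBm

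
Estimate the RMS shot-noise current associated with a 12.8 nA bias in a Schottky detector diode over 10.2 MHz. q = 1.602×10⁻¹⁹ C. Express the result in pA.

205 pA

I_n = √(2qI·B)
2qI·B = 2 × 1.602×10⁻¹⁹ × 1.28×10⁻⁸ × 1.02×10⁷ = 4.18×10⁻²⁰ A²
I_n = √(4.18×10⁻²⁰) = 2.05×10⁻¹⁰ A = 205 pA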